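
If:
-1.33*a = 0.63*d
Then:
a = -0.473684210526316*d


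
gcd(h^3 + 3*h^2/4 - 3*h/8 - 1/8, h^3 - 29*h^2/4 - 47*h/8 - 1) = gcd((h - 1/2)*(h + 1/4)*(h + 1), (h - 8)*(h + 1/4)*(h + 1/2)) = h + 1/4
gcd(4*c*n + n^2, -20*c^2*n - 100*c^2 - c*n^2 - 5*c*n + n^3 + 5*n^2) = 4*c + n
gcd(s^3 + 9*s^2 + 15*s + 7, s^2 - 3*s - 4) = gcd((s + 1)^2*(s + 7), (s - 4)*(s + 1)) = s + 1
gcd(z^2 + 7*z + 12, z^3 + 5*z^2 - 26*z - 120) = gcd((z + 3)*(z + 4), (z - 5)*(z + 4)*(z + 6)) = z + 4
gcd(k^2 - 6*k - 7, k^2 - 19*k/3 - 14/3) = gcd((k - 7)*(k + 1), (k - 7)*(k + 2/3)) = k - 7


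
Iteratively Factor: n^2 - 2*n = (n)*(n - 2)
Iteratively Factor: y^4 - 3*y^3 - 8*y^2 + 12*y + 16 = (y - 2)*(y^3 - y^2 - 10*y - 8) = (y - 4)*(y - 2)*(y^2 + 3*y + 2) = (y - 4)*(y - 2)*(y + 1)*(y + 2)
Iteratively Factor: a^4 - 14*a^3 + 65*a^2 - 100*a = (a - 5)*(a^3 - 9*a^2 + 20*a) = (a - 5)*(a - 4)*(a^2 - 5*a) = a*(a - 5)*(a - 4)*(a - 5)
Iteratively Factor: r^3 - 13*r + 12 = (r + 4)*(r^2 - 4*r + 3) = (r - 3)*(r + 4)*(r - 1)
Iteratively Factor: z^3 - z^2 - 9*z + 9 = (z + 3)*(z^2 - 4*z + 3) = (z - 3)*(z + 3)*(z - 1)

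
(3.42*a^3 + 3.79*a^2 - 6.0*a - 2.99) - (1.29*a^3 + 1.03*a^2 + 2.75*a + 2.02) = 2.13*a^3 + 2.76*a^2 - 8.75*a - 5.01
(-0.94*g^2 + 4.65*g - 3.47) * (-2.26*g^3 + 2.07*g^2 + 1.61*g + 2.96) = 2.1244*g^5 - 12.4548*g^4 + 15.9543*g^3 - 2.4788*g^2 + 8.1773*g - 10.2712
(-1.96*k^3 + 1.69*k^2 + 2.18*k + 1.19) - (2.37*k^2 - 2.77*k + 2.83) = -1.96*k^3 - 0.68*k^2 + 4.95*k - 1.64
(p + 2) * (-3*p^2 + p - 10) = -3*p^3 - 5*p^2 - 8*p - 20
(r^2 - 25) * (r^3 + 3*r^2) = r^5 + 3*r^4 - 25*r^3 - 75*r^2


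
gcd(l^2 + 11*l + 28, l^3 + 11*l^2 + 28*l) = l^2 + 11*l + 28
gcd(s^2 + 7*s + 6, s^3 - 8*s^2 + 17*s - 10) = 1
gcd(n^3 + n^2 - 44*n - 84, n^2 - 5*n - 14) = n^2 - 5*n - 14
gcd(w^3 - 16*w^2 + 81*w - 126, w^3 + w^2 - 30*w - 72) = w - 6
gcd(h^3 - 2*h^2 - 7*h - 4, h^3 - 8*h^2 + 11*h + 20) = h^2 - 3*h - 4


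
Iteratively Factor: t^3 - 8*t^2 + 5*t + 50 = (t + 2)*(t^2 - 10*t + 25) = (t - 5)*(t + 2)*(t - 5)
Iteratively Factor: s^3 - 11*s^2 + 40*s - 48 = (s - 4)*(s^2 - 7*s + 12) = (s - 4)^2*(s - 3)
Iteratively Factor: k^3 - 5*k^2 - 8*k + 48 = (k - 4)*(k^2 - k - 12) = (k - 4)^2*(k + 3)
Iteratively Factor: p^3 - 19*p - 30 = (p + 3)*(p^2 - 3*p - 10) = (p - 5)*(p + 3)*(p + 2)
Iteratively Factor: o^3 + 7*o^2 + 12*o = (o + 4)*(o^2 + 3*o) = o*(o + 4)*(o + 3)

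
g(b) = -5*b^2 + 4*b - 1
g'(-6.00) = 64.00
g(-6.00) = -205.00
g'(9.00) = -86.00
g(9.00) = -370.00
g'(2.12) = -17.20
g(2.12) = -14.99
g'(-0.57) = 9.70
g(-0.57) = -4.90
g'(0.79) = -3.90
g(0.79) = -0.96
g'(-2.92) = 33.20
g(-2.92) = -55.31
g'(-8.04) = 84.40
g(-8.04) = -356.37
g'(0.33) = 0.70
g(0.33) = -0.22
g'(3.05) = -26.50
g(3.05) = -35.31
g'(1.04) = -6.40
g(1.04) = -2.25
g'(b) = 4 - 10*b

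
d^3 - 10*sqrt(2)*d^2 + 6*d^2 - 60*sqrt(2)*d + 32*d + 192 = (d + 6)*(d - 8*sqrt(2))*(d - 2*sqrt(2))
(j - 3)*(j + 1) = j^2 - 2*j - 3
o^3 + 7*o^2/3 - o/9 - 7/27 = (o - 1/3)*(o + 1/3)*(o + 7/3)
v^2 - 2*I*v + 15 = (v - 5*I)*(v + 3*I)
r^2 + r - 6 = (r - 2)*(r + 3)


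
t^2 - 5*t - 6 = (t - 6)*(t + 1)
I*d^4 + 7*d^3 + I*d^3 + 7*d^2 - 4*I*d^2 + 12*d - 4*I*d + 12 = (d - 6*I)*(d - 2*I)*(d + I)*(I*d + I)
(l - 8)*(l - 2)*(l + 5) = l^3 - 5*l^2 - 34*l + 80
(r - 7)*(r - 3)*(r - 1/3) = r^3 - 31*r^2/3 + 73*r/3 - 7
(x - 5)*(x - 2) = x^2 - 7*x + 10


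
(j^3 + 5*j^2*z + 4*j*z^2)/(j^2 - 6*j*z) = (j^2 + 5*j*z + 4*z^2)/(j - 6*z)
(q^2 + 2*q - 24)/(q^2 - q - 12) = (q + 6)/(q + 3)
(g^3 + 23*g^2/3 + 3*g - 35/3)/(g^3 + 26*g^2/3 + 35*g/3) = (g - 1)/g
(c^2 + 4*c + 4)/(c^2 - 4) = (c + 2)/(c - 2)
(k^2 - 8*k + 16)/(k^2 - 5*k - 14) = (-k^2 + 8*k - 16)/(-k^2 + 5*k + 14)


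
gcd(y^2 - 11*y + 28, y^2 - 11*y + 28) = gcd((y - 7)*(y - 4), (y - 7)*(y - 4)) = y^2 - 11*y + 28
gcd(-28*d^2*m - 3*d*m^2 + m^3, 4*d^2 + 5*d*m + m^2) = 4*d + m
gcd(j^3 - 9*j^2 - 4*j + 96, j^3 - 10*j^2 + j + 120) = j^2 - 5*j - 24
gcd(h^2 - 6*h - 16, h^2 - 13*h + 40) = h - 8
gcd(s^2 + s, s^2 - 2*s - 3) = s + 1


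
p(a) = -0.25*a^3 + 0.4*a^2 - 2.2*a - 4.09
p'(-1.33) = -4.59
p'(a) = -0.75*a^2 + 0.8*a - 2.2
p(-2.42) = 7.12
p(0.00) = -4.09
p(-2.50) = 7.82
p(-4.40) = 34.63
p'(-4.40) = -20.24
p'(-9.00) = -70.15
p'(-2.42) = -8.53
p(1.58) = -7.55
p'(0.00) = -2.20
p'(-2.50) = -8.89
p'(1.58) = -2.81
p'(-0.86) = -3.44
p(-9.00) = 230.36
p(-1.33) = 0.13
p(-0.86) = -1.74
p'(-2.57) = -9.21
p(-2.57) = 8.45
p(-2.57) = 8.45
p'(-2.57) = -9.21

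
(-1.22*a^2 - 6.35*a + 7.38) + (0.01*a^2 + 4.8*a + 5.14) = -1.21*a^2 - 1.55*a + 12.52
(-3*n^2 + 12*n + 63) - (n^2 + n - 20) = -4*n^2 + 11*n + 83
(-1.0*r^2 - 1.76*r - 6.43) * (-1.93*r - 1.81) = 1.93*r^3 + 5.2068*r^2 + 15.5955*r + 11.6383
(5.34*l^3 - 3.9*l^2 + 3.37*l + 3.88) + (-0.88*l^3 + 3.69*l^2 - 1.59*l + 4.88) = 4.46*l^3 - 0.21*l^2 + 1.78*l + 8.76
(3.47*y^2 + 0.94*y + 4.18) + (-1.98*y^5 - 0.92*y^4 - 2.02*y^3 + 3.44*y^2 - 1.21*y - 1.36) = -1.98*y^5 - 0.92*y^4 - 2.02*y^3 + 6.91*y^2 - 0.27*y + 2.82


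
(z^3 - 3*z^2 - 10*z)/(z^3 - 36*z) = (z^2 - 3*z - 10)/(z^2 - 36)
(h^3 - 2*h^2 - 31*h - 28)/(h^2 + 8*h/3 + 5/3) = 3*(h^2 - 3*h - 28)/(3*h + 5)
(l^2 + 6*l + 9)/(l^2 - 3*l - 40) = (l^2 + 6*l + 9)/(l^2 - 3*l - 40)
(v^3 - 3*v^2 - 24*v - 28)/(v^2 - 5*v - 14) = v + 2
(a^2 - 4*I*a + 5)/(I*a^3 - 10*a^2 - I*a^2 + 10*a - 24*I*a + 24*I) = (-I*a^2 - 4*a - 5*I)/(a^3 + a^2*(-1 + 10*I) + a*(-24 - 10*I) + 24)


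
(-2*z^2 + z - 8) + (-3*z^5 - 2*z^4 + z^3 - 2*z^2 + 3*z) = -3*z^5 - 2*z^4 + z^3 - 4*z^2 + 4*z - 8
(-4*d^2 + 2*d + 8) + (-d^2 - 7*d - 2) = -5*d^2 - 5*d + 6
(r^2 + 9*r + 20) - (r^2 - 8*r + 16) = 17*r + 4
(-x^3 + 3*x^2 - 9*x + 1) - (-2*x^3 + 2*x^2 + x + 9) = x^3 + x^2 - 10*x - 8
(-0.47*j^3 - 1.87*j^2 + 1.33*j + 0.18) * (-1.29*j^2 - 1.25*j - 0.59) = 0.6063*j^5 + 2.9998*j^4 + 0.8991*j^3 - 0.7914*j^2 - 1.0097*j - 0.1062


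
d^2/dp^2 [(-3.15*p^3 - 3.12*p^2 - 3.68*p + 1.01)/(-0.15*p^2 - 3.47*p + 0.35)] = (73.1060999999999*p^3 - 22.1076*p^2 + 0.320219999999992*p - 14.725548)/(0.003375*p^6 + 0.234225*p^5 + 5.39478*p^4 + 40.688873*p^3 - 12.58782*p^2 + 1.275225*p - 0.042875)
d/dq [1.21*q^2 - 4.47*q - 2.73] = 2.42*q - 4.47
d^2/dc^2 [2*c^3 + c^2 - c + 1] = 12*c + 2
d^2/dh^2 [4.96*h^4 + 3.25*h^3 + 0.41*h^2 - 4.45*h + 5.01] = 59.52*h^2 + 19.5*h + 0.82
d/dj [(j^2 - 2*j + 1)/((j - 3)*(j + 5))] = 4*(j^2 - 8*j + 7)/(j^4 + 4*j^3 - 26*j^2 - 60*j + 225)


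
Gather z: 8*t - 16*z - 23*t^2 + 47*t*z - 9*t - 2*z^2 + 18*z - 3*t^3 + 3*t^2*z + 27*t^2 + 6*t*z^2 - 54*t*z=-3*t^3 + 4*t^2 - t + z^2*(6*t - 2) + z*(3*t^2 - 7*t + 2)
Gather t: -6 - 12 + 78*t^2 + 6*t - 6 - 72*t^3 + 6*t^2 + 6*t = -72*t^3 + 84*t^2 + 12*t - 24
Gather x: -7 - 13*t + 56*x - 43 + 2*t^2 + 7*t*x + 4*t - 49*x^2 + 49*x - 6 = 2*t^2 - 9*t - 49*x^2 + x*(7*t + 105) - 56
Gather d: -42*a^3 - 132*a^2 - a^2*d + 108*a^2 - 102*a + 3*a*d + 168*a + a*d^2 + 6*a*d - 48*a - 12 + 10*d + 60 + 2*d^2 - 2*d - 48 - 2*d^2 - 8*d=-42*a^3 - 24*a^2 + a*d^2 + 18*a + d*(-a^2 + 9*a)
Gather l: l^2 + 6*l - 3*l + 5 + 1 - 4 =l^2 + 3*l + 2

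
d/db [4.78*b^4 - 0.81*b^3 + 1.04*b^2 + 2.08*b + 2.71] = 19.12*b^3 - 2.43*b^2 + 2.08*b + 2.08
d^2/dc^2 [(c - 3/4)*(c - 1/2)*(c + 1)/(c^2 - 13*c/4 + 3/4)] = 20*(52*c^3 - 36*c^2 + 9)/(64*c^6 - 624*c^5 + 2172*c^4 - 3133*c^3 + 1629*c^2 - 351*c + 27)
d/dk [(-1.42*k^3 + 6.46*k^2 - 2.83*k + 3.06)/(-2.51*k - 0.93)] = (7.1284*k^3 - 12.2528*k^2 - 12.0156*k + 10.3125)/(6.3001*k^2 + 4.6686*k + 0.8649)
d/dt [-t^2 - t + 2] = -2*t - 1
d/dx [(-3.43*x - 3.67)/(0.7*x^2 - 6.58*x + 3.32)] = (2.401*x^2 + 5.138*x - 35.5362)/(0.49*x^4 - 9.212*x^3 + 47.9444*x^2 - 43.6912*x + 11.0224)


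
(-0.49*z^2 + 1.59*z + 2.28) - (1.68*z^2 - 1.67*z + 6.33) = -2.17*z^2 + 3.26*z - 4.05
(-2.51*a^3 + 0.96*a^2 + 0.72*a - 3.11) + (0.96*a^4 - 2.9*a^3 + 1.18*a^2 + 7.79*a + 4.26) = 0.96*a^4 - 5.41*a^3 + 2.14*a^2 + 8.51*a + 1.15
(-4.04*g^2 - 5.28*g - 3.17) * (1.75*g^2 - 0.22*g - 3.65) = -7.07*g^4 - 8.3512*g^3 + 10.3601*g^2 + 19.9694*g + 11.5705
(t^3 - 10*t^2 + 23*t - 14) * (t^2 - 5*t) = t^5 - 15*t^4 + 73*t^3 - 129*t^2 + 70*t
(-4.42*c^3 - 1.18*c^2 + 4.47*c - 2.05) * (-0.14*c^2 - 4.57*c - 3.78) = 0.6188*c^5 + 20.3646*c^4 + 21.4744*c^3 - 15.6805*c^2 - 7.5281*c + 7.749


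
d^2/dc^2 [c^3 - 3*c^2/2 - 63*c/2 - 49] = 6*c - 3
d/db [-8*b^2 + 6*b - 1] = 6 - 16*b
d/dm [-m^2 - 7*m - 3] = -2*m - 7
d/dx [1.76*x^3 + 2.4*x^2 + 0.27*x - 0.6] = 5.28*x^2 + 4.8*x + 0.27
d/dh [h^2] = 2*h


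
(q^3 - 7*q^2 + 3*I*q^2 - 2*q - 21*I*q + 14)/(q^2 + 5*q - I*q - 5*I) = (q^3 + q^2*(-7 + 3*I) - q*(2 + 21*I) + 14)/(q^2 + q*(5 - I) - 5*I)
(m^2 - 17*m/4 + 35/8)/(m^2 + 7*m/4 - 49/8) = (2*m - 5)/(2*m + 7)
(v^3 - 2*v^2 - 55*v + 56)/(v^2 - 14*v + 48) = (v^2 + 6*v - 7)/(v - 6)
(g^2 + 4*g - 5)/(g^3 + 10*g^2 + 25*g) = (g - 1)/(g*(g + 5))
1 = 1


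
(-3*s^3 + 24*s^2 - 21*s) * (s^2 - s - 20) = -3*s^5 + 27*s^4 + 15*s^3 - 459*s^2 + 420*s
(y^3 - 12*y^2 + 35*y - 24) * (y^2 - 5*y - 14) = y^5 - 17*y^4 + 81*y^3 - 31*y^2 - 370*y + 336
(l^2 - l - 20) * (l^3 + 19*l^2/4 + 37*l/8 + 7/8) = l^5 + 15*l^4/4 - 161*l^3/8 - 395*l^2/4 - 747*l/8 - 35/2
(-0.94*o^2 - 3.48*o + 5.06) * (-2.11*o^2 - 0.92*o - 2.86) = 1.9834*o^4 + 8.2076*o^3 - 4.7866*o^2 + 5.2976*o - 14.4716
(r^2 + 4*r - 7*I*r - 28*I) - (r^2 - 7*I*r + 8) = 4*r - 8 - 28*I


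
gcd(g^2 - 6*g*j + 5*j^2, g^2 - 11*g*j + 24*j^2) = 1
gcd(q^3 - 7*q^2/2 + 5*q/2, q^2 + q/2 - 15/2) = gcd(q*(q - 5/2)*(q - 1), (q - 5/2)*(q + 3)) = q - 5/2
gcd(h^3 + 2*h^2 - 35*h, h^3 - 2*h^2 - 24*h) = h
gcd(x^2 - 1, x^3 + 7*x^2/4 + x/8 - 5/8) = x + 1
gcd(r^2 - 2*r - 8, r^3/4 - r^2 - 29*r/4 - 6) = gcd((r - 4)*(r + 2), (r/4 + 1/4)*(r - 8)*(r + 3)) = 1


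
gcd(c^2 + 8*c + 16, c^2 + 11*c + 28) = c + 4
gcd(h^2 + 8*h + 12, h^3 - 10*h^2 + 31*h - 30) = 1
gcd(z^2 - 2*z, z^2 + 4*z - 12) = z - 2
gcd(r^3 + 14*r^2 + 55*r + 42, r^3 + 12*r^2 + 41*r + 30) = r^2 + 7*r + 6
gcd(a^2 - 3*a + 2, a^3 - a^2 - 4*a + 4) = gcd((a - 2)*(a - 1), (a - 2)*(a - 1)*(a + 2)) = a^2 - 3*a + 2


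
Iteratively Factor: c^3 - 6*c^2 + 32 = (c - 4)*(c^2 - 2*c - 8) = (c - 4)*(c + 2)*(c - 4)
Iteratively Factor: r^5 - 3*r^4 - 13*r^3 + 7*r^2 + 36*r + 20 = (r - 2)*(r^4 - r^3 - 15*r^2 - 23*r - 10) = (r - 2)*(r + 2)*(r^3 - 3*r^2 - 9*r - 5) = (r - 2)*(r + 1)*(r + 2)*(r^2 - 4*r - 5) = (r - 5)*(r - 2)*(r + 1)*(r + 2)*(r + 1)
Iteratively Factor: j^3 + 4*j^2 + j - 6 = (j - 1)*(j^2 + 5*j + 6) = (j - 1)*(j + 2)*(j + 3)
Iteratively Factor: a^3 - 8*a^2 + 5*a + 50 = (a + 2)*(a^2 - 10*a + 25) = (a - 5)*(a + 2)*(a - 5)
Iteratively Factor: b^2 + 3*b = (b + 3)*(b)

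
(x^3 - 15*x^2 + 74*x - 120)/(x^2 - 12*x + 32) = (x^2 - 11*x + 30)/(x - 8)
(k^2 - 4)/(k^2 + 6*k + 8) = (k - 2)/(k + 4)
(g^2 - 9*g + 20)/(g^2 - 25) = (g - 4)/(g + 5)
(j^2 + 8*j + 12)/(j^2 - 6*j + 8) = (j^2 + 8*j + 12)/(j^2 - 6*j + 8)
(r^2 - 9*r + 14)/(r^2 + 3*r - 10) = (r - 7)/(r + 5)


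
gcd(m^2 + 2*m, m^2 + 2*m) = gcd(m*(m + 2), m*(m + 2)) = m^2 + 2*m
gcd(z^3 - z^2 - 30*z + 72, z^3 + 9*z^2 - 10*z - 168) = z^2 + 2*z - 24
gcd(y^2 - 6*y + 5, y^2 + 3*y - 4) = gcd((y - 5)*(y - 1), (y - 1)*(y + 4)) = y - 1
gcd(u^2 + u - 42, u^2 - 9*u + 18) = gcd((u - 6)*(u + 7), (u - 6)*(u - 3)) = u - 6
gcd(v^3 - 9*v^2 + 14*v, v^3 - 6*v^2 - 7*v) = v^2 - 7*v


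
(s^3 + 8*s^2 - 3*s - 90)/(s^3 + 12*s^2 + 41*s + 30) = (s - 3)/(s + 1)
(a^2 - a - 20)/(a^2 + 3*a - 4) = (a - 5)/(a - 1)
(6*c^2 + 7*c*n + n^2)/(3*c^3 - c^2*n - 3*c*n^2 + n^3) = (6*c + n)/(3*c^2 - 4*c*n + n^2)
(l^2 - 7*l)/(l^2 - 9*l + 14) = l/(l - 2)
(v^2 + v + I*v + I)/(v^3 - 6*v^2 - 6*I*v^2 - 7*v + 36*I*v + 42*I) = (v + I)/(v^2 - v*(7 + 6*I) + 42*I)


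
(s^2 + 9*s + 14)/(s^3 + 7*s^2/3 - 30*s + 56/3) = 3*(s + 2)/(3*s^2 - 14*s + 8)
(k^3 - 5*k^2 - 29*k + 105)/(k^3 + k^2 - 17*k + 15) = (k - 7)/(k - 1)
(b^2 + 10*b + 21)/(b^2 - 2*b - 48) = (b^2 + 10*b + 21)/(b^2 - 2*b - 48)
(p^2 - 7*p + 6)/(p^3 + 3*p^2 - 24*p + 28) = (p^2 - 7*p + 6)/(p^3 + 3*p^2 - 24*p + 28)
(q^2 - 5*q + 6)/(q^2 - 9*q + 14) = (q - 3)/(q - 7)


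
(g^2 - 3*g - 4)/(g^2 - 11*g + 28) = (g + 1)/(g - 7)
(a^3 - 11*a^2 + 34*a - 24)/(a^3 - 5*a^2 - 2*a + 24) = (a^2 - 7*a + 6)/(a^2 - a - 6)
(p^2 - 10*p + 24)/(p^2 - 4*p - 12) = (p - 4)/(p + 2)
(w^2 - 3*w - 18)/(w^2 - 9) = (w - 6)/(w - 3)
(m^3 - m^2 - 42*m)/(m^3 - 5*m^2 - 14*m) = (m + 6)/(m + 2)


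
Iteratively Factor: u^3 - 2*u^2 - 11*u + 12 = (u + 3)*(u^2 - 5*u + 4) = (u - 4)*(u + 3)*(u - 1)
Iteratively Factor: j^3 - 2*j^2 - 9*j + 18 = (j - 3)*(j^2 + j - 6) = (j - 3)*(j - 2)*(j + 3)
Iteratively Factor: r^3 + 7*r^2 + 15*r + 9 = (r + 1)*(r^2 + 6*r + 9) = (r + 1)*(r + 3)*(r + 3)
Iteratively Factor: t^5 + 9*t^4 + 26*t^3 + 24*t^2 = (t)*(t^4 + 9*t^3 + 26*t^2 + 24*t) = t*(t + 2)*(t^3 + 7*t^2 + 12*t) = t^2*(t + 2)*(t^2 + 7*t + 12) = t^2*(t + 2)*(t + 3)*(t + 4)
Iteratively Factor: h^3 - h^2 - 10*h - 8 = (h - 4)*(h^2 + 3*h + 2) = (h - 4)*(h + 2)*(h + 1)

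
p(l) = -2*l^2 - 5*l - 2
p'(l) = -4*l - 5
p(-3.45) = -8.56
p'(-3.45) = 8.80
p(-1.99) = 0.03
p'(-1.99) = 2.96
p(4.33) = -61.15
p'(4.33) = -22.32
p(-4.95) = -26.26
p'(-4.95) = 14.80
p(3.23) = -39.02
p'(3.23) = -17.92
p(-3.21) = -6.56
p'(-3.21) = 7.84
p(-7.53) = -77.75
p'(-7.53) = 25.12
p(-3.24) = -6.80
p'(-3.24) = 7.96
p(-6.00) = -44.00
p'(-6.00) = 19.00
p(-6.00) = -44.00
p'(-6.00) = 19.00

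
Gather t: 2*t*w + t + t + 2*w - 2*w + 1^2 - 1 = t*(2*w + 2)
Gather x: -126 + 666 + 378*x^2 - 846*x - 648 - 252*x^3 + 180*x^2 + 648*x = -252*x^3 + 558*x^2 - 198*x - 108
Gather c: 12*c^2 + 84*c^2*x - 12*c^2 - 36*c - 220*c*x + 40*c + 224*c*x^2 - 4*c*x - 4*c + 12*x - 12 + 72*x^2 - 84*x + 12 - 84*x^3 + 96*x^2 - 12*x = 84*c^2*x + c*(224*x^2 - 224*x) - 84*x^3 + 168*x^2 - 84*x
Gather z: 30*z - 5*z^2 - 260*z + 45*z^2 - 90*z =40*z^2 - 320*z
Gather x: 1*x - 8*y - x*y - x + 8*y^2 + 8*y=-x*y + 8*y^2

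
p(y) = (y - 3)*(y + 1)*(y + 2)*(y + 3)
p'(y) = (y - 3)*(y + 1)*(y + 2) + (y - 3)*(y + 1)*(y + 3) + (y - 3)*(y + 2)*(y + 3) + (y + 1)*(y + 2)*(y + 3)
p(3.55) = 90.97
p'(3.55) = 215.68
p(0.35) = -28.16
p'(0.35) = -30.63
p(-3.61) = 16.94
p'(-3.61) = -47.35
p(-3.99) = 41.18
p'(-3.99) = -81.94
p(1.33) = -56.11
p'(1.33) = -20.29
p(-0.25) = -11.73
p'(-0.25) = -23.00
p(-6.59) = 883.36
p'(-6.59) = -688.65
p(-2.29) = -1.41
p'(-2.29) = 4.22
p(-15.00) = 39312.00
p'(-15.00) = -11292.00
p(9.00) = 7920.00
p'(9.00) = 3492.00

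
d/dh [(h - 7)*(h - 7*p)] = 2*h - 7*p - 7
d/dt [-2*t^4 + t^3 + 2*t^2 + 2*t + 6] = -8*t^3 + 3*t^2 + 4*t + 2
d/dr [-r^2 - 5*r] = -2*r - 5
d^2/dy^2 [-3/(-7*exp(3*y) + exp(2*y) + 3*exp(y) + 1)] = 3*((-63*exp(2*y) + 4*exp(y) + 3)*(-7*exp(3*y) + exp(2*y) + 3*exp(y) + 1) - 2*(-21*exp(2*y) + 2*exp(y) + 3)^2*exp(y))*exp(y)/(-7*exp(3*y) + exp(2*y) + 3*exp(y) + 1)^3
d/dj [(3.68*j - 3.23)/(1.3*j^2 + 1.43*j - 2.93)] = (-4.784*j^2 + 8.398*j - 6.1635)/(1.69*j^4 + 3.718*j^3 - 5.5731*j^2 - 8.3798*j + 8.5849)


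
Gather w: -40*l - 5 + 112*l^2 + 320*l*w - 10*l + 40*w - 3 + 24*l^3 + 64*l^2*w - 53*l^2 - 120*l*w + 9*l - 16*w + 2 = 24*l^3 + 59*l^2 - 41*l + w*(64*l^2 + 200*l + 24) - 6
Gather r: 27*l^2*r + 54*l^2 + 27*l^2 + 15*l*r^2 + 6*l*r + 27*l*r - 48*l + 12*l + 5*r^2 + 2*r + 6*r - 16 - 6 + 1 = 81*l^2 - 36*l + r^2*(15*l + 5) + r*(27*l^2 + 33*l + 8) - 21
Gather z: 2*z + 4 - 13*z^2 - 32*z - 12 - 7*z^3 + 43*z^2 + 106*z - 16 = -7*z^3 + 30*z^2 + 76*z - 24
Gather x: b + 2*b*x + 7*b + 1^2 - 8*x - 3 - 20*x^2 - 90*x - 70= 8*b - 20*x^2 + x*(2*b - 98) - 72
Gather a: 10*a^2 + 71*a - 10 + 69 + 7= 10*a^2 + 71*a + 66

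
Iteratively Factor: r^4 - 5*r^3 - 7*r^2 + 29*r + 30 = (r - 3)*(r^3 - 2*r^2 - 13*r - 10) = (r - 5)*(r - 3)*(r^2 + 3*r + 2) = (r - 5)*(r - 3)*(r + 1)*(r + 2)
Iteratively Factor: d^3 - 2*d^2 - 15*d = (d - 5)*(d^2 + 3*d) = (d - 5)*(d + 3)*(d)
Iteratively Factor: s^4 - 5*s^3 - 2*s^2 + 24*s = (s - 3)*(s^3 - 2*s^2 - 8*s) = (s - 4)*(s - 3)*(s^2 + 2*s) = (s - 4)*(s - 3)*(s + 2)*(s)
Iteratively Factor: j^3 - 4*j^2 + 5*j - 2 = (j - 1)*(j^2 - 3*j + 2) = (j - 1)^2*(j - 2)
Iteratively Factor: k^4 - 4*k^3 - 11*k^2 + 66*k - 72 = (k - 3)*(k^3 - k^2 - 14*k + 24) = (k - 3)^2*(k^2 + 2*k - 8) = (k - 3)^2*(k + 4)*(k - 2)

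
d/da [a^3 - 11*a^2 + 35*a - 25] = 3*a^2 - 22*a + 35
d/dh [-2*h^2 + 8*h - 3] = 8 - 4*h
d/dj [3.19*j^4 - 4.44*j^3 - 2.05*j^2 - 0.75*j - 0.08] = 12.76*j^3 - 13.32*j^2 - 4.1*j - 0.75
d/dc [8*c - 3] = 8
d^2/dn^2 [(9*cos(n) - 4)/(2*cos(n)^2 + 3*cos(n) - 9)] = (-324*sin(n)^4*cos(n) + 118*sin(n)^4 - 221*sin(n)^2 - 396*cos(n) - 279*cos(3*n) + 18*cos(5*n) + 373)/(-2*sin(n)^2 + 3*cos(n) - 7)^3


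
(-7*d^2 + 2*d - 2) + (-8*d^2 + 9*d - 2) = -15*d^2 + 11*d - 4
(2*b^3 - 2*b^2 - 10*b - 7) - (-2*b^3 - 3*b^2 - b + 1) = 4*b^3 + b^2 - 9*b - 8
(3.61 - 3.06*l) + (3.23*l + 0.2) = 0.17*l + 3.81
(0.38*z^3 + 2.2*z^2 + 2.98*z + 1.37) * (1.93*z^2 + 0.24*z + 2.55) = 0.7334*z^5 + 4.3372*z^4 + 7.2484*z^3 + 8.9693*z^2 + 7.9278*z + 3.4935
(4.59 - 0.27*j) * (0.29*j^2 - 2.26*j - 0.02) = -0.0783*j^3 + 1.9413*j^2 - 10.368*j - 0.0918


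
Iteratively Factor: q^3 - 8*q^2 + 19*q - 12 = (q - 1)*(q^2 - 7*q + 12) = (q - 4)*(q - 1)*(q - 3)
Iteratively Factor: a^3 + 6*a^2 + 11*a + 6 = (a + 3)*(a^2 + 3*a + 2) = (a + 1)*(a + 3)*(a + 2)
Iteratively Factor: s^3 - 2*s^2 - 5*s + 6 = (s + 2)*(s^2 - 4*s + 3) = (s - 1)*(s + 2)*(s - 3)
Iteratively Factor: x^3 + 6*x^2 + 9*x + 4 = (x + 4)*(x^2 + 2*x + 1) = (x + 1)*(x + 4)*(x + 1)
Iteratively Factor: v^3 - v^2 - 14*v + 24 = (v - 3)*(v^2 + 2*v - 8) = (v - 3)*(v - 2)*(v + 4)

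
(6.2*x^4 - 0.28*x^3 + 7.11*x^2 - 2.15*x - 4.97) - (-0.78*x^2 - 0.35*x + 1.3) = 6.2*x^4 - 0.28*x^3 + 7.89*x^2 - 1.8*x - 6.27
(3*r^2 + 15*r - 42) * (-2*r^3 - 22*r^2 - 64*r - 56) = -6*r^5 - 96*r^4 - 438*r^3 - 204*r^2 + 1848*r + 2352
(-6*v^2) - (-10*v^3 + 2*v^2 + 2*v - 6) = 10*v^3 - 8*v^2 - 2*v + 6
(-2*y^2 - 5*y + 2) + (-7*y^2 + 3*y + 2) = -9*y^2 - 2*y + 4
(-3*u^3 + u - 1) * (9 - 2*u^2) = 6*u^5 - 29*u^3 + 2*u^2 + 9*u - 9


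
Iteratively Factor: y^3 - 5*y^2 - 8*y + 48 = (y - 4)*(y^2 - y - 12) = (y - 4)*(y + 3)*(y - 4)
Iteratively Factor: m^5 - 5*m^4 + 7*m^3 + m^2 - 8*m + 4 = (m - 2)*(m^4 - 3*m^3 + m^2 + 3*m - 2) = (m - 2)*(m - 1)*(m^3 - 2*m^2 - m + 2) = (m - 2)*(m - 1)*(m + 1)*(m^2 - 3*m + 2) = (m - 2)*(m - 1)^2*(m + 1)*(m - 2)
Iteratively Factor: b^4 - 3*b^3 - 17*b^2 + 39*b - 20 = (b - 1)*(b^3 - 2*b^2 - 19*b + 20) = (b - 1)*(b + 4)*(b^2 - 6*b + 5) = (b - 5)*(b - 1)*(b + 4)*(b - 1)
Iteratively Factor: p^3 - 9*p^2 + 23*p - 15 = (p - 1)*(p^2 - 8*p + 15) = (p - 5)*(p - 1)*(p - 3)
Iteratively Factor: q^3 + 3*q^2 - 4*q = (q)*(q^2 + 3*q - 4) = q*(q - 1)*(q + 4)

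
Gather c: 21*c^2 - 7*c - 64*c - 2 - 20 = 21*c^2 - 71*c - 22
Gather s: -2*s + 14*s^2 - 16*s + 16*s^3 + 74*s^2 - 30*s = 16*s^3 + 88*s^2 - 48*s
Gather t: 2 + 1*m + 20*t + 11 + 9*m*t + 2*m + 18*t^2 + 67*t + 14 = 3*m + 18*t^2 + t*(9*m + 87) + 27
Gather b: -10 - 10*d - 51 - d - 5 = -11*d - 66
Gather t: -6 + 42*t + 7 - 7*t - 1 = 35*t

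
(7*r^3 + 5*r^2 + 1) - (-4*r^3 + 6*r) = 11*r^3 + 5*r^2 - 6*r + 1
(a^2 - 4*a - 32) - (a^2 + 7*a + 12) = -11*a - 44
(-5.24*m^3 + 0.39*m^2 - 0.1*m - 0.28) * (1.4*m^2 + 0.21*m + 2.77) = -7.336*m^5 - 0.5544*m^4 - 14.5729*m^3 + 0.6673*m^2 - 0.3358*m - 0.7756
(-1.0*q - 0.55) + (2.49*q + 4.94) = 1.49*q + 4.39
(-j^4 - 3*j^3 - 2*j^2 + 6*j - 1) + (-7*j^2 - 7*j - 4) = -j^4 - 3*j^3 - 9*j^2 - j - 5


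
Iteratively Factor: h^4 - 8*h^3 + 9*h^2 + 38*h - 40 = (h + 2)*(h^3 - 10*h^2 + 29*h - 20) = (h - 5)*(h + 2)*(h^2 - 5*h + 4) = (h - 5)*(h - 4)*(h + 2)*(h - 1)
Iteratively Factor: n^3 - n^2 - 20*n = (n + 4)*(n^2 - 5*n) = n*(n + 4)*(n - 5)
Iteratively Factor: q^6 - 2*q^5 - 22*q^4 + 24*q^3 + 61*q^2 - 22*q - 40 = (q - 1)*(q^5 - q^4 - 23*q^3 + q^2 + 62*q + 40) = (q - 2)*(q - 1)*(q^4 + q^3 - 21*q^2 - 41*q - 20) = (q - 5)*(q - 2)*(q - 1)*(q^3 + 6*q^2 + 9*q + 4) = (q - 5)*(q - 2)*(q - 1)*(q + 4)*(q^2 + 2*q + 1) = (q - 5)*(q - 2)*(q - 1)*(q + 1)*(q + 4)*(q + 1)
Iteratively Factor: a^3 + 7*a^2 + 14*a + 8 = (a + 4)*(a^2 + 3*a + 2) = (a + 1)*(a + 4)*(a + 2)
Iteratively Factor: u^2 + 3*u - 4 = (u + 4)*(u - 1)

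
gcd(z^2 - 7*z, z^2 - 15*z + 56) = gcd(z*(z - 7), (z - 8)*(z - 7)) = z - 7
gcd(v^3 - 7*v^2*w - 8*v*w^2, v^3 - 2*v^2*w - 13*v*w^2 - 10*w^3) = v + w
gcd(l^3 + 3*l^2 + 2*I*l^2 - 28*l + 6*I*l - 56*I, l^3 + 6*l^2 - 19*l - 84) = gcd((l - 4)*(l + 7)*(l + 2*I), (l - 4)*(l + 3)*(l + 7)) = l^2 + 3*l - 28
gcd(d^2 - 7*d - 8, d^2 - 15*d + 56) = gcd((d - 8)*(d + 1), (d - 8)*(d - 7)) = d - 8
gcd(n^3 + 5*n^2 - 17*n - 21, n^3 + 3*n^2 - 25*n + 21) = n^2 + 4*n - 21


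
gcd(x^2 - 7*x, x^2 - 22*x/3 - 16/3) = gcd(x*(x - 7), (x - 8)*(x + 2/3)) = 1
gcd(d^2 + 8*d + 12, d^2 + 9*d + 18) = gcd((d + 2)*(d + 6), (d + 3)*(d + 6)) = d + 6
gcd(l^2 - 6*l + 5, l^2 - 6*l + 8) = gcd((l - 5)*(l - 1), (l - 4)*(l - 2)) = 1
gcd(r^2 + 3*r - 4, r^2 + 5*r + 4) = r + 4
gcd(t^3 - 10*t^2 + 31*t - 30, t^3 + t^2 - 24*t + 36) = t^2 - 5*t + 6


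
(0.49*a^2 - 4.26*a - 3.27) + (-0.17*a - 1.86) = 0.49*a^2 - 4.43*a - 5.13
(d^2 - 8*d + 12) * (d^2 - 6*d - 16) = d^4 - 14*d^3 + 44*d^2 + 56*d - 192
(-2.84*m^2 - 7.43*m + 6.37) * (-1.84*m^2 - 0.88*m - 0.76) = 5.2256*m^4 + 16.1704*m^3 - 3.024*m^2 + 0.0411999999999999*m - 4.8412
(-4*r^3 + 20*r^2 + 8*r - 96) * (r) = -4*r^4 + 20*r^3 + 8*r^2 - 96*r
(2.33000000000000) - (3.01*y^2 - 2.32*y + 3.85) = -3.01*y^2 + 2.32*y - 1.52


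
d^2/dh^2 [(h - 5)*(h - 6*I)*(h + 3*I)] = 6*h - 10 - 6*I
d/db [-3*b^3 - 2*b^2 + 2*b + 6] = -9*b^2 - 4*b + 2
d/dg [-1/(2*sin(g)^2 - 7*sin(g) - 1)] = (4*sin(g) - 7)*cos(g)/(7*sin(g) + cos(2*g))^2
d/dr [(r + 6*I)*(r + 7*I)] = 2*r + 13*I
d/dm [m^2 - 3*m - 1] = 2*m - 3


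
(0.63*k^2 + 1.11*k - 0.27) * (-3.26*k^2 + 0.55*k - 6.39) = -2.0538*k^4 - 3.2721*k^3 - 2.535*k^2 - 7.2414*k + 1.7253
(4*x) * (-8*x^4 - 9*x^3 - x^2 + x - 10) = -32*x^5 - 36*x^4 - 4*x^3 + 4*x^2 - 40*x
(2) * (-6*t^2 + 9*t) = -12*t^2 + 18*t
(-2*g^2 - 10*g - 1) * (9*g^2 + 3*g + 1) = -18*g^4 - 96*g^3 - 41*g^2 - 13*g - 1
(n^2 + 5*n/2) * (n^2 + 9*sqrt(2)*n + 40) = n^4 + 5*n^3/2 + 9*sqrt(2)*n^3 + 45*sqrt(2)*n^2/2 + 40*n^2 + 100*n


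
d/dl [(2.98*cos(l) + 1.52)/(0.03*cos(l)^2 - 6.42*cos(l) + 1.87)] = (0.0894*cos(l)^2 + 0.0912000000000006*cos(l) - 15.331)*sin(l)/(0.0009*cos(l)^4 - 0.3852*cos(l)^3 + 41.3286*cos(l)^2 - 24.0108*cos(l) + 3.4969)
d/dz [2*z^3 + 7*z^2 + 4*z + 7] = 6*z^2 + 14*z + 4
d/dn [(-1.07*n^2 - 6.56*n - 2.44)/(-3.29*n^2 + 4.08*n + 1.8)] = (-25.948*n^2 - 19.9072*n - 1.8528)/(10.8241*n^4 - 26.8464*n^3 + 4.8024*n^2 + 14.688*n + 3.24)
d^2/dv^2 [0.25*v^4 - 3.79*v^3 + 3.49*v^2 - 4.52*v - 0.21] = 3.0*v^2 - 22.74*v + 6.98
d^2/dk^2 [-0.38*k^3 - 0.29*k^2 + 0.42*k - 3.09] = -2.28*k - 0.58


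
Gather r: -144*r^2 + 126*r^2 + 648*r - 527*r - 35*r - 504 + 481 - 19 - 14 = -18*r^2 + 86*r - 56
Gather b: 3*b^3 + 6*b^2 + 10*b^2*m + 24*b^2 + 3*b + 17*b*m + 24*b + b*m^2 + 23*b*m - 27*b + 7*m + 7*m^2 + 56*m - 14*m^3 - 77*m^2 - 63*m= 3*b^3 + b^2*(10*m + 30) + b*(m^2 + 40*m) - 14*m^3 - 70*m^2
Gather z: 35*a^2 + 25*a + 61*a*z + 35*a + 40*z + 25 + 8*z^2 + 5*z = 35*a^2 + 60*a + 8*z^2 + z*(61*a + 45) + 25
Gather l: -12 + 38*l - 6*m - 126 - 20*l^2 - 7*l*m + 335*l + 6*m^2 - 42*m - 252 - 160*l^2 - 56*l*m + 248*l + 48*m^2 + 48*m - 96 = -180*l^2 + l*(621 - 63*m) + 54*m^2 - 486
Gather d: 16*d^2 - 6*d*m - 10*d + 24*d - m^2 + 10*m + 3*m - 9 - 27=16*d^2 + d*(14 - 6*m) - m^2 + 13*m - 36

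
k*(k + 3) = k^2 + 3*k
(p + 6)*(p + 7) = p^2 + 13*p + 42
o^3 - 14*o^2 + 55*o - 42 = (o - 7)*(o - 6)*(o - 1)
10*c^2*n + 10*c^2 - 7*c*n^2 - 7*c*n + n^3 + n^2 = (-5*c + n)*(-2*c + n)*(n + 1)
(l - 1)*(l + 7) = l^2 + 6*l - 7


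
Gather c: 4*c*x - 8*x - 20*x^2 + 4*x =4*c*x - 20*x^2 - 4*x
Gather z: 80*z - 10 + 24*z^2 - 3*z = 24*z^2 + 77*z - 10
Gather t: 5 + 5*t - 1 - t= 4*t + 4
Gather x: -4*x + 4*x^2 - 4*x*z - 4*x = 4*x^2 + x*(-4*z - 8)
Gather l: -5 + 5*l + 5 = 5*l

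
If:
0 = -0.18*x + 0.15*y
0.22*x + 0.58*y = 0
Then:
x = 0.00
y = 0.00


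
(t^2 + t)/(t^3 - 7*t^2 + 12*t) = (t + 1)/(t^2 - 7*t + 12)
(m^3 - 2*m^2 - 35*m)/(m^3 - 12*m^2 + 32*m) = (m^2 - 2*m - 35)/(m^2 - 12*m + 32)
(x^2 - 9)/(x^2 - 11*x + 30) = (x^2 - 9)/(x^2 - 11*x + 30)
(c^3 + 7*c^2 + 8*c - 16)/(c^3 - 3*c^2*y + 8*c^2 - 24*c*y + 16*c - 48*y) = (1 - c)/(-c + 3*y)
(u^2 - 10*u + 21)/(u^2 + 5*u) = (u^2 - 10*u + 21)/(u*(u + 5))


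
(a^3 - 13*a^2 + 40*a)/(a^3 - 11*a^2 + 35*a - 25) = a*(a - 8)/(a^2 - 6*a + 5)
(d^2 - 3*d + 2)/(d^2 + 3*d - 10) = (d - 1)/(d + 5)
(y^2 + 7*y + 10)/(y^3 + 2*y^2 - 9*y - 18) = (y + 5)/(y^2 - 9)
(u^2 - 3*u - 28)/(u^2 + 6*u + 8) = (u - 7)/(u + 2)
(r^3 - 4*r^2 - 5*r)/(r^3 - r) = (r - 5)/(r - 1)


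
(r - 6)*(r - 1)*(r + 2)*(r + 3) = r^4 - 2*r^3 - 23*r^2 - 12*r + 36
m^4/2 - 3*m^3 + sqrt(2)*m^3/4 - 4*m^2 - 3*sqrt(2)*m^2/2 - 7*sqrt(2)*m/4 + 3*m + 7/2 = (m/2 + sqrt(2)/2)*(m - 7)*(m + 1)*(m - sqrt(2)/2)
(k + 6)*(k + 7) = k^2 + 13*k + 42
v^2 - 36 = (v - 6)*(v + 6)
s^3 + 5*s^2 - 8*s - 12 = (s - 2)*(s + 1)*(s + 6)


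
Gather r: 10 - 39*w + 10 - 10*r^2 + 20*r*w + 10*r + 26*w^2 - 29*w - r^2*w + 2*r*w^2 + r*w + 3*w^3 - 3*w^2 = r^2*(-w - 10) + r*(2*w^2 + 21*w + 10) + 3*w^3 + 23*w^2 - 68*w + 20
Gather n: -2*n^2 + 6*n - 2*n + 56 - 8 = -2*n^2 + 4*n + 48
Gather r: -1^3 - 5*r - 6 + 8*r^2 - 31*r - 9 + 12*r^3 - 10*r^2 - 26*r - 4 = 12*r^3 - 2*r^2 - 62*r - 20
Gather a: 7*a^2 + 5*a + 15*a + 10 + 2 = 7*a^2 + 20*a + 12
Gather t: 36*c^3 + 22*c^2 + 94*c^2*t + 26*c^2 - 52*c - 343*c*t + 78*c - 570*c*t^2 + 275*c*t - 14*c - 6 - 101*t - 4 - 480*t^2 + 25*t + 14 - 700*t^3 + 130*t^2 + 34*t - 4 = 36*c^3 + 48*c^2 + 12*c - 700*t^3 + t^2*(-570*c - 350) + t*(94*c^2 - 68*c - 42)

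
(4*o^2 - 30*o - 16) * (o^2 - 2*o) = 4*o^4 - 38*o^3 + 44*o^2 + 32*o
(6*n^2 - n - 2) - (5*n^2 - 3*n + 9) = n^2 + 2*n - 11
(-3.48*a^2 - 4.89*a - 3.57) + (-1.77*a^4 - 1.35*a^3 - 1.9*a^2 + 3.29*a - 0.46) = -1.77*a^4 - 1.35*a^3 - 5.38*a^2 - 1.6*a - 4.03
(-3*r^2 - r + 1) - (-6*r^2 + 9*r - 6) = 3*r^2 - 10*r + 7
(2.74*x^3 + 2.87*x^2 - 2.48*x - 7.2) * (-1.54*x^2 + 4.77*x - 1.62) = -4.2196*x^5 + 8.65*x^4 + 13.0703*x^3 - 5.391*x^2 - 30.3264*x + 11.664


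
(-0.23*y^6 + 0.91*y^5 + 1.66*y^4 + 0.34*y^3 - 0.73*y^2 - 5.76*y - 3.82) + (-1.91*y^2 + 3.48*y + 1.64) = -0.23*y^6 + 0.91*y^5 + 1.66*y^4 + 0.34*y^3 - 2.64*y^2 - 2.28*y - 2.18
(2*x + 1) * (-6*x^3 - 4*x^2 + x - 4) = -12*x^4 - 14*x^3 - 2*x^2 - 7*x - 4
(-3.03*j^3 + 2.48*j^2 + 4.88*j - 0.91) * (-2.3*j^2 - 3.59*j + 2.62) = 6.969*j^5 + 5.1737*j^4 - 28.0658*j^3 - 8.9286*j^2 + 16.0525*j - 2.3842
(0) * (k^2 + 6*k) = 0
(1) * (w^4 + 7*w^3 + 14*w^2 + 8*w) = w^4 + 7*w^3 + 14*w^2 + 8*w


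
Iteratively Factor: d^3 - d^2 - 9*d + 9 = (d - 3)*(d^2 + 2*d - 3) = (d - 3)*(d - 1)*(d + 3)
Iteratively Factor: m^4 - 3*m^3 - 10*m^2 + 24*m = (m + 3)*(m^3 - 6*m^2 + 8*m) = m*(m + 3)*(m^2 - 6*m + 8) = m*(m - 4)*(m + 3)*(m - 2)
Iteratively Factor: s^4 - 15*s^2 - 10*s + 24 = (s - 4)*(s^3 + 4*s^2 + s - 6) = (s - 4)*(s - 1)*(s^2 + 5*s + 6) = (s - 4)*(s - 1)*(s + 2)*(s + 3)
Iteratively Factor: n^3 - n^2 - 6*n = (n)*(n^2 - n - 6) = n*(n - 3)*(n + 2)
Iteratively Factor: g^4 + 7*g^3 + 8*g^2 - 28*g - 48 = (g + 2)*(g^3 + 5*g^2 - 2*g - 24) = (g + 2)*(g + 3)*(g^2 + 2*g - 8) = (g - 2)*(g + 2)*(g + 3)*(g + 4)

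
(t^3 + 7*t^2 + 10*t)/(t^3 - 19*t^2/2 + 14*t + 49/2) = 2*t*(t^2 + 7*t + 10)/(2*t^3 - 19*t^2 + 28*t + 49)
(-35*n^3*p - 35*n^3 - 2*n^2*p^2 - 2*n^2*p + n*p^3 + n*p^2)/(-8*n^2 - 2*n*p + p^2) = n*(35*n^2*p + 35*n^2 + 2*n*p^2 + 2*n*p - p^3 - p^2)/(8*n^2 + 2*n*p - p^2)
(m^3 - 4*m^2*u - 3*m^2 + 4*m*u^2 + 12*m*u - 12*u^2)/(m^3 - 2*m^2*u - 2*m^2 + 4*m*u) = (m^2 - 2*m*u - 3*m + 6*u)/(m*(m - 2))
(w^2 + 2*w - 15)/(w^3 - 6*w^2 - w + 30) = (w + 5)/(w^2 - 3*w - 10)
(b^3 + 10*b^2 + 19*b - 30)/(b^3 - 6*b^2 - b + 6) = (b^2 + 11*b + 30)/(b^2 - 5*b - 6)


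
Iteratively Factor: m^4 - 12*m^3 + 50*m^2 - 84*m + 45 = (m - 3)*(m^3 - 9*m^2 + 23*m - 15) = (m - 5)*(m - 3)*(m^2 - 4*m + 3) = (m - 5)*(m - 3)^2*(m - 1)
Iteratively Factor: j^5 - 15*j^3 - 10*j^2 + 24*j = (j + 2)*(j^4 - 2*j^3 - 11*j^2 + 12*j) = (j - 4)*(j + 2)*(j^3 + 2*j^2 - 3*j) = (j - 4)*(j + 2)*(j + 3)*(j^2 - j) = j*(j - 4)*(j + 2)*(j + 3)*(j - 1)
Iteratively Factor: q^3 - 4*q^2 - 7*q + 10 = (q - 1)*(q^2 - 3*q - 10) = (q - 5)*(q - 1)*(q + 2)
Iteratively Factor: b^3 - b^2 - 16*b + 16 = (b - 1)*(b^2 - 16) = (b - 1)*(b + 4)*(b - 4)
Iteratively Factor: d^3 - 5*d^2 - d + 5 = (d - 5)*(d^2 - 1) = (d - 5)*(d + 1)*(d - 1)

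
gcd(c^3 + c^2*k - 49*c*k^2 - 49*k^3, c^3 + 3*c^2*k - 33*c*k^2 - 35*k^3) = c^2 + 8*c*k + 7*k^2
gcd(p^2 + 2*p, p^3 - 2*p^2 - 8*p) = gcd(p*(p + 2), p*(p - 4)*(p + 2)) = p^2 + 2*p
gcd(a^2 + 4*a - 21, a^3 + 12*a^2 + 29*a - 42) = a + 7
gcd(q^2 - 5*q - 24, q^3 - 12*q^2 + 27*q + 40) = q - 8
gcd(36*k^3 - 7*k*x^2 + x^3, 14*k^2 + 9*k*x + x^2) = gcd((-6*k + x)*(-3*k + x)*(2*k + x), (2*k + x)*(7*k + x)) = 2*k + x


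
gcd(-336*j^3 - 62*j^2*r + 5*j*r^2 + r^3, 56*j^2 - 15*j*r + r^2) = -8*j + r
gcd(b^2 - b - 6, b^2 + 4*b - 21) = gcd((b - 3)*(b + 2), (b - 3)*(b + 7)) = b - 3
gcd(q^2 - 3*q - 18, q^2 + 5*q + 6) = q + 3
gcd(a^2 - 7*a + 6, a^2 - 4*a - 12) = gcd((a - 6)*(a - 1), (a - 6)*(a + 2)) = a - 6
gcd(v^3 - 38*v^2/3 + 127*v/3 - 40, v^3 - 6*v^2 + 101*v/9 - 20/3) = v^2 - 14*v/3 + 5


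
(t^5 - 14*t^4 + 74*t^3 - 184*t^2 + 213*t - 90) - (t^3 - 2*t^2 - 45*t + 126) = t^5 - 14*t^4 + 73*t^3 - 182*t^2 + 258*t - 216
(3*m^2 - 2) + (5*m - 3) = 3*m^2 + 5*m - 5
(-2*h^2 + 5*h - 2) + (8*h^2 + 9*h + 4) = 6*h^2 + 14*h + 2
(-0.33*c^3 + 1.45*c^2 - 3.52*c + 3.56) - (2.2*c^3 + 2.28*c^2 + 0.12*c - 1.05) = -2.53*c^3 - 0.83*c^2 - 3.64*c + 4.61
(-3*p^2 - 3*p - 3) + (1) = -3*p^2 - 3*p - 2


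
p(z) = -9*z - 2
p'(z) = -9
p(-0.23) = 0.07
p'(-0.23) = -9.00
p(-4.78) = 41.02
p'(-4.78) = -9.00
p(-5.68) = 49.12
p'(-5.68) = -9.00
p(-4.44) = 37.96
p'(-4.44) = -9.00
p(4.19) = -39.71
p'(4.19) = -9.00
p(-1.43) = 10.87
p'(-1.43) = -9.00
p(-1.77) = 13.93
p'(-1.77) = -9.00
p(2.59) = -25.31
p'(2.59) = -9.00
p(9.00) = -83.00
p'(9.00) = -9.00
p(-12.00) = 106.00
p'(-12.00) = -9.00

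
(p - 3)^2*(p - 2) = p^3 - 8*p^2 + 21*p - 18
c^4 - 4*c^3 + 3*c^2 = c^2*(c - 3)*(c - 1)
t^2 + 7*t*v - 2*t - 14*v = (t - 2)*(t + 7*v)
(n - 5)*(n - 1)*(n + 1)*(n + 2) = n^4 - 3*n^3 - 11*n^2 + 3*n + 10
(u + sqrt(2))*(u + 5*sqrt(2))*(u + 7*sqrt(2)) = u^3 + 13*sqrt(2)*u^2 + 94*u + 70*sqrt(2)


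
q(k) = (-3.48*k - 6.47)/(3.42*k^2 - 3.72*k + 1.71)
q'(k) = (3.72 - 6.84*k)*(-3.48*k - 6.47)/(3.42*k^2 - 3.72*k + 1.71)^2 - 3.48/(3.42*k^2 - 3.72*k + 1.71) = (11.9016*k^2 + 44.2548*k - 30.0192)/(11.6964*k^4 - 25.4448*k^3 + 25.5348*k^2 - 12.7224*k + 2.9241)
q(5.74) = -0.28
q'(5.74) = 0.07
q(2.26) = -1.33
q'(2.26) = 1.13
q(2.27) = -1.32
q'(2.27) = 1.11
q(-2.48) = 0.07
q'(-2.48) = -0.07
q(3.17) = -0.72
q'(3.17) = 0.39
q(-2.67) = 0.08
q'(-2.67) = -0.05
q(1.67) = -2.44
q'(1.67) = 3.04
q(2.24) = -1.35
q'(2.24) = 1.16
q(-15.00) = 0.06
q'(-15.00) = 0.00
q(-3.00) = 0.09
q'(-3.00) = -0.03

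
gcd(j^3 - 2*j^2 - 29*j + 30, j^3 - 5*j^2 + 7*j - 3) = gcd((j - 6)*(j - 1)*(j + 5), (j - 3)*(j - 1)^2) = j - 1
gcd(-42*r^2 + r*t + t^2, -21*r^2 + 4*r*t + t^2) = 7*r + t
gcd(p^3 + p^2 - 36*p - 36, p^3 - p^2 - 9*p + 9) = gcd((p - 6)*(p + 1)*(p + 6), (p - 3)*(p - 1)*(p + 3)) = 1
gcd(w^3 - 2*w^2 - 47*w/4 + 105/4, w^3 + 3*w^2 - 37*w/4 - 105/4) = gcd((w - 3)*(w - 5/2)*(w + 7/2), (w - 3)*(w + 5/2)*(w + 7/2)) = w^2 + w/2 - 21/2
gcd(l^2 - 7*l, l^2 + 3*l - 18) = 1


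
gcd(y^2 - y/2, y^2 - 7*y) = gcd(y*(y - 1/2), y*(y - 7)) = y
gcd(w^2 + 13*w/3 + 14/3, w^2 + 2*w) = w + 2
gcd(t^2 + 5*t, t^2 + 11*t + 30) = t + 5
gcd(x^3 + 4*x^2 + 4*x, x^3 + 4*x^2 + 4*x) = x^3 + 4*x^2 + 4*x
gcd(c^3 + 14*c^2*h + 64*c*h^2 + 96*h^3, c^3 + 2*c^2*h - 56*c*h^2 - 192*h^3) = c^2 + 10*c*h + 24*h^2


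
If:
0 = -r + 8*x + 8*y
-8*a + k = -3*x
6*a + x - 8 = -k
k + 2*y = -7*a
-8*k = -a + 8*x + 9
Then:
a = 73/49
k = -361/49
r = 1920/49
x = 45/7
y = -75/49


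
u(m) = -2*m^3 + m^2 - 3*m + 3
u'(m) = -6*m^2 + 2*m - 3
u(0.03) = 2.91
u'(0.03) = -2.95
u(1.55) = -6.70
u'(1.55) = -14.32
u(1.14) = -2.08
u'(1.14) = -8.52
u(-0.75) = 6.66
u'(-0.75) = -7.88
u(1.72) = -9.38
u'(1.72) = -17.31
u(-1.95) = 27.48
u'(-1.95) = -29.72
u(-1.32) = 13.30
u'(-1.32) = -16.09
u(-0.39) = 4.44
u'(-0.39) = -4.69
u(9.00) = -1401.00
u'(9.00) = -471.00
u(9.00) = -1401.00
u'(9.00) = -471.00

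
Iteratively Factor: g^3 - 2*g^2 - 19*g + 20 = (g + 4)*(g^2 - 6*g + 5) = (g - 1)*(g + 4)*(g - 5)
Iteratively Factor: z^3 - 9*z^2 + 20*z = (z - 5)*(z^2 - 4*z) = (z - 5)*(z - 4)*(z)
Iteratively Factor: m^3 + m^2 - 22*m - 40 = (m + 4)*(m^2 - 3*m - 10) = (m - 5)*(m + 4)*(m + 2)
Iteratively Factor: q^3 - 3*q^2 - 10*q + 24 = (q - 2)*(q^2 - q - 12) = (q - 2)*(q + 3)*(q - 4)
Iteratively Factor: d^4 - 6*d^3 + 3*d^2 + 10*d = (d + 1)*(d^3 - 7*d^2 + 10*d) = (d - 2)*(d + 1)*(d^2 - 5*d) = (d - 5)*(d - 2)*(d + 1)*(d)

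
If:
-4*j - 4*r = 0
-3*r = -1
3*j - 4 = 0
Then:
No Solution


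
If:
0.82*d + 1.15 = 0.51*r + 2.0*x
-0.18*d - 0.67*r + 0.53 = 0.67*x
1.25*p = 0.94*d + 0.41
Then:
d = 1.5569245165315*x - 0.780099812850905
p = 1.17080723643169*x - 0.25863505926388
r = 1.00062383031815 - 1.4182782283219*x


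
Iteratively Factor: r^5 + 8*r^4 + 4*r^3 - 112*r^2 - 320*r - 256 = (r - 4)*(r^4 + 12*r^3 + 52*r^2 + 96*r + 64) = (r - 4)*(r + 2)*(r^3 + 10*r^2 + 32*r + 32) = (r - 4)*(r + 2)*(r + 4)*(r^2 + 6*r + 8) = (r - 4)*(r + 2)*(r + 4)^2*(r + 2)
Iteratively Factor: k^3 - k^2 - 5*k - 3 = (k - 3)*(k^2 + 2*k + 1) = (k - 3)*(k + 1)*(k + 1)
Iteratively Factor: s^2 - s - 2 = (s + 1)*(s - 2)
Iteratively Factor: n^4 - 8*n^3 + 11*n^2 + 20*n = (n - 4)*(n^3 - 4*n^2 - 5*n) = (n - 5)*(n - 4)*(n^2 + n) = n*(n - 5)*(n - 4)*(n + 1)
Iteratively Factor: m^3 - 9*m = (m)*(m^2 - 9) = m*(m + 3)*(m - 3)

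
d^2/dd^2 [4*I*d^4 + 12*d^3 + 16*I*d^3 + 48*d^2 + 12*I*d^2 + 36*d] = 48*I*d^2 + 24*d*(3 + 4*I) + 96 + 24*I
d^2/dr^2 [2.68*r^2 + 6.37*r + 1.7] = 5.36000000000000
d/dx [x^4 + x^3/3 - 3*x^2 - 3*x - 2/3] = 4*x^3 + x^2 - 6*x - 3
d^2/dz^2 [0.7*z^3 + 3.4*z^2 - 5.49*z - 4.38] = 4.2*z + 6.8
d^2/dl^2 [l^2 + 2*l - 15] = 2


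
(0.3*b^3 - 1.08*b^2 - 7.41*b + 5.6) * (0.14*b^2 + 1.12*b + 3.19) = 0.042*b^5 + 0.1848*b^4 - 1.29*b^3 - 10.9604*b^2 - 17.3659*b + 17.864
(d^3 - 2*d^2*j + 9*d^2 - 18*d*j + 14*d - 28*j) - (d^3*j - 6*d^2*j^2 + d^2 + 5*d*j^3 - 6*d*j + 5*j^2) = -d^3*j + d^3 + 6*d^2*j^2 - 2*d^2*j + 8*d^2 - 5*d*j^3 - 12*d*j + 14*d - 5*j^2 - 28*j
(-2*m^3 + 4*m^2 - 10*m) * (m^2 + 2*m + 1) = -2*m^5 - 4*m^3 - 16*m^2 - 10*m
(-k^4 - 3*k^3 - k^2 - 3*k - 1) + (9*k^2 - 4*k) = -k^4 - 3*k^3 + 8*k^2 - 7*k - 1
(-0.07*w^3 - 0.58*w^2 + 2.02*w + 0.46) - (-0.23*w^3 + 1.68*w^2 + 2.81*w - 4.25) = 0.16*w^3 - 2.26*w^2 - 0.79*w + 4.71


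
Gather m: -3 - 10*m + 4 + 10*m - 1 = 0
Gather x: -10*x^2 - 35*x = -10*x^2 - 35*x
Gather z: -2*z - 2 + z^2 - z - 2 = z^2 - 3*z - 4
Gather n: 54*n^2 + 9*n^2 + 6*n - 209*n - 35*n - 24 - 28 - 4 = 63*n^2 - 238*n - 56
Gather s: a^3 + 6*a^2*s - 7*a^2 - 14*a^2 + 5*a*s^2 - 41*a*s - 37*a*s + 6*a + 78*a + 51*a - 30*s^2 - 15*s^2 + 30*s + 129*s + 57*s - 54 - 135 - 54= a^3 - 21*a^2 + 135*a + s^2*(5*a - 45) + s*(6*a^2 - 78*a + 216) - 243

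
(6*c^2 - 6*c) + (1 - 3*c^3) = -3*c^3 + 6*c^2 - 6*c + 1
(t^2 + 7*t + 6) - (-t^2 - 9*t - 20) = 2*t^2 + 16*t + 26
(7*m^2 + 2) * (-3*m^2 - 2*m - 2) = -21*m^4 - 14*m^3 - 20*m^2 - 4*m - 4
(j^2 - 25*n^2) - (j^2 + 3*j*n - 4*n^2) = -3*j*n - 21*n^2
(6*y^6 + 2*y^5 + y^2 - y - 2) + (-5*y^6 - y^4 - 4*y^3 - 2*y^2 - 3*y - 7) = y^6 + 2*y^5 - y^4 - 4*y^3 - y^2 - 4*y - 9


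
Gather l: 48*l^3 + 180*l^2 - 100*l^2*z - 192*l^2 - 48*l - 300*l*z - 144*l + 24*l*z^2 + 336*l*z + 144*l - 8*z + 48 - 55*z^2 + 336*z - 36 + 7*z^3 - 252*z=48*l^3 + l^2*(-100*z - 12) + l*(24*z^2 + 36*z - 48) + 7*z^3 - 55*z^2 + 76*z + 12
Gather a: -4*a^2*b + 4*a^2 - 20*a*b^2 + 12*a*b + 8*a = a^2*(4 - 4*b) + a*(-20*b^2 + 12*b + 8)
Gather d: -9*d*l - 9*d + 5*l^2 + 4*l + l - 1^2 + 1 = d*(-9*l - 9) + 5*l^2 + 5*l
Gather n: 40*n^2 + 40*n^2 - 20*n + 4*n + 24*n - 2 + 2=80*n^2 + 8*n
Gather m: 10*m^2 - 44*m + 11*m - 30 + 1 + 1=10*m^2 - 33*m - 28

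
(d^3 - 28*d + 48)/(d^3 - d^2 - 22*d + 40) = (d + 6)/(d + 5)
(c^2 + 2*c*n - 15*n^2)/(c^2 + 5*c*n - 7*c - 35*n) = (c - 3*n)/(c - 7)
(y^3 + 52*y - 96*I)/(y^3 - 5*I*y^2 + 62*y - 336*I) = (y - 2*I)/(y - 7*I)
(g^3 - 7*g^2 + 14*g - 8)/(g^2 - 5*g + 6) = (g^2 - 5*g + 4)/(g - 3)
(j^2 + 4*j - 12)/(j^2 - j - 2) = (j + 6)/(j + 1)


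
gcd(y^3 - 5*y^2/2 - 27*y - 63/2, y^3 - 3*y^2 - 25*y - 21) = y^2 - 4*y - 21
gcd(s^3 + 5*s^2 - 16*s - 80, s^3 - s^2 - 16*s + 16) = s^2 - 16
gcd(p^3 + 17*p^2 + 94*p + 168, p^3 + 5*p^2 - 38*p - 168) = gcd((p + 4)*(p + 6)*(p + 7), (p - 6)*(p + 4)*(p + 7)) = p^2 + 11*p + 28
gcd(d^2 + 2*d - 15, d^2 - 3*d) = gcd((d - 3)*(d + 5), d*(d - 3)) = d - 3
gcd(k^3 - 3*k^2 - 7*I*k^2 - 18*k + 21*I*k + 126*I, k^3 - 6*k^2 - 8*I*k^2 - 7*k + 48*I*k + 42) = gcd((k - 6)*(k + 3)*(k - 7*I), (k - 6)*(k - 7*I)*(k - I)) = k^2 + k*(-6 - 7*I) + 42*I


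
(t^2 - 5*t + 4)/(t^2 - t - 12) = (t - 1)/(t + 3)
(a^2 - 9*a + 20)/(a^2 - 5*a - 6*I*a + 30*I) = (a - 4)/(a - 6*I)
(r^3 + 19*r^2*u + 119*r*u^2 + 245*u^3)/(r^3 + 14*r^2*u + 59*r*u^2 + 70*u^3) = (r + 7*u)/(r + 2*u)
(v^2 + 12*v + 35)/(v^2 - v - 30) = (v + 7)/(v - 6)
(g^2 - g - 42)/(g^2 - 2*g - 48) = (g - 7)/(g - 8)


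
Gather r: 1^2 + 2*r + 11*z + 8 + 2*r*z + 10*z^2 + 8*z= r*(2*z + 2) + 10*z^2 + 19*z + 9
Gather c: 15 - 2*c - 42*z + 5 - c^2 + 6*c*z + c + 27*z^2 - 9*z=-c^2 + c*(6*z - 1) + 27*z^2 - 51*z + 20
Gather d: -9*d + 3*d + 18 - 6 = 12 - 6*d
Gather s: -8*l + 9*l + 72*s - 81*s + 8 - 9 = l - 9*s - 1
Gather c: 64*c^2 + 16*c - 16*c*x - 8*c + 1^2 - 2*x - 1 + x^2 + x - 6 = 64*c^2 + c*(8 - 16*x) + x^2 - x - 6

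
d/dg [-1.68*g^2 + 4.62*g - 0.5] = 4.62 - 3.36*g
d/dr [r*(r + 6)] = 2*r + 6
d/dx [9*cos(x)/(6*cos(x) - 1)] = 9*sin(x)/(6*cos(x) - 1)^2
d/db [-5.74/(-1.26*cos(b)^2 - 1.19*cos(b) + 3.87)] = (14.4648*cos(b) + 6.8306)*sin(b)/(1.26*cos(b)^2 + 1.19*cos(b) - 3.87)^2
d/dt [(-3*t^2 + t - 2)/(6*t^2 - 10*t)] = (6*t^2 + 6*t - 5)/(t^2*(9*t^2 - 30*t + 25))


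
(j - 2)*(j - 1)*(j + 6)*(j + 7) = j^4 + 10*j^3 + 5*j^2 - 100*j + 84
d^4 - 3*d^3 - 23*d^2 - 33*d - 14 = (d - 7)*(d + 1)^2*(d + 2)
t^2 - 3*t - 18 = (t - 6)*(t + 3)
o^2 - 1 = (o - 1)*(o + 1)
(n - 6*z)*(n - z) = n^2 - 7*n*z + 6*z^2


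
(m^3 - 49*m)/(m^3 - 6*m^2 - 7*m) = (m + 7)/(m + 1)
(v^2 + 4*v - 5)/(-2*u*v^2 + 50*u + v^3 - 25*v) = (1 - v)/(2*u*v - 10*u - v^2 + 5*v)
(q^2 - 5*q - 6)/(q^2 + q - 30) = (q^2 - 5*q - 6)/(q^2 + q - 30)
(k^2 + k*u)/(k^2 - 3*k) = (k + u)/(k - 3)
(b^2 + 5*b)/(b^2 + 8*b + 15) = b/(b + 3)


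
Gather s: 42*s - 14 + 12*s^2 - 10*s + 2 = 12*s^2 + 32*s - 12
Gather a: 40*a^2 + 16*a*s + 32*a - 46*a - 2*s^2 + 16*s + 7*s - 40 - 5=40*a^2 + a*(16*s - 14) - 2*s^2 + 23*s - 45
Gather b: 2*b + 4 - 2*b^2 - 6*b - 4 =-2*b^2 - 4*b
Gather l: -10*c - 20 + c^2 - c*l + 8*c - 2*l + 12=c^2 - 2*c + l*(-c - 2) - 8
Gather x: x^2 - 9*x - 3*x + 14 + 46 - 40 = x^2 - 12*x + 20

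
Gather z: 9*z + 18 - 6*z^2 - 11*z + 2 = -6*z^2 - 2*z + 20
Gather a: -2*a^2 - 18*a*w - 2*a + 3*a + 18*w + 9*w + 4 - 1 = -2*a^2 + a*(1 - 18*w) + 27*w + 3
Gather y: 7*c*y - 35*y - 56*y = y*(7*c - 91)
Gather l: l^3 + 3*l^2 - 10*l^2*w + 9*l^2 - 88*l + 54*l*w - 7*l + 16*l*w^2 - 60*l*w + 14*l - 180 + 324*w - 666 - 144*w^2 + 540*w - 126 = l^3 + l^2*(12 - 10*w) + l*(16*w^2 - 6*w - 81) - 144*w^2 + 864*w - 972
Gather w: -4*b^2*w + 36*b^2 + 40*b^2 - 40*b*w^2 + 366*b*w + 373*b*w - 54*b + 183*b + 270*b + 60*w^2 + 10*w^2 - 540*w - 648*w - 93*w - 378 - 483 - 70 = 76*b^2 + 399*b + w^2*(70 - 40*b) + w*(-4*b^2 + 739*b - 1281) - 931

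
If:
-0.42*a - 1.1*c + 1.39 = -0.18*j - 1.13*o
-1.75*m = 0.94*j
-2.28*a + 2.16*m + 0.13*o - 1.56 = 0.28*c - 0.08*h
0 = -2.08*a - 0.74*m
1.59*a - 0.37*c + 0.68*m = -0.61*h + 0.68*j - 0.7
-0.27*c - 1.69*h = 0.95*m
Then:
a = -0.27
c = 3.19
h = -0.94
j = -1.42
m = 0.76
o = 2.00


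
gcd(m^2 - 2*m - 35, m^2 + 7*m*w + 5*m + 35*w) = m + 5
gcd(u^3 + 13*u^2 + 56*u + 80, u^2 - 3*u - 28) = u + 4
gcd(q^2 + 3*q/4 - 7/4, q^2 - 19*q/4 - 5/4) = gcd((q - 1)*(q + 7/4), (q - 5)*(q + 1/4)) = 1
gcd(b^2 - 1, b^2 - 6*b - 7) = b + 1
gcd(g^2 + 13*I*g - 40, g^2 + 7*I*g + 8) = g + 8*I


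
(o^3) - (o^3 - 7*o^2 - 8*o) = 7*o^2 + 8*o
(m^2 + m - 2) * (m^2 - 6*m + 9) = m^4 - 5*m^3 + m^2 + 21*m - 18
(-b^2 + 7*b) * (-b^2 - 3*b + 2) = b^4 - 4*b^3 - 23*b^2 + 14*b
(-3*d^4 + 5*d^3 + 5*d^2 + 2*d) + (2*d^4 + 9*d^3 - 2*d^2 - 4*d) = -d^4 + 14*d^3 + 3*d^2 - 2*d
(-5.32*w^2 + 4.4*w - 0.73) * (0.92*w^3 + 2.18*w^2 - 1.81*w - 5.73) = -4.8944*w^5 - 7.5496*w^4 + 18.5496*w^3 + 20.9282*w^2 - 23.8907*w + 4.1829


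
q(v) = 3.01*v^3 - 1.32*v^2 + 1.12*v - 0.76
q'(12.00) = 1269.76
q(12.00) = 5023.88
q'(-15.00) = 2072.47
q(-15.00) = -10473.31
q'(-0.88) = 10.44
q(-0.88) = -4.82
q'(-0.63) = 6.37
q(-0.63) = -2.74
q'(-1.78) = 34.43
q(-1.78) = -23.91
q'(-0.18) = 1.89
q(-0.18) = -1.02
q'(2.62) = 56.19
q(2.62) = 47.25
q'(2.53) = 52.24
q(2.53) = 42.37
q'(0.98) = 7.21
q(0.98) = 1.90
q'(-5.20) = 259.02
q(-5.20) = -465.51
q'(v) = 9.03*v^2 - 2.64*v + 1.12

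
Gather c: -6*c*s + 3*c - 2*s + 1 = c*(3 - 6*s) - 2*s + 1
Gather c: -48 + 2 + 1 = -45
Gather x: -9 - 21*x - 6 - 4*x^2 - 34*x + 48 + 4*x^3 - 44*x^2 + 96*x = 4*x^3 - 48*x^2 + 41*x + 33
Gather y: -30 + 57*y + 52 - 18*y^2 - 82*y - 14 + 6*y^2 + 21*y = -12*y^2 - 4*y + 8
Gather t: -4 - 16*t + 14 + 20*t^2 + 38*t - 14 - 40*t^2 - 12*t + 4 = -20*t^2 + 10*t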